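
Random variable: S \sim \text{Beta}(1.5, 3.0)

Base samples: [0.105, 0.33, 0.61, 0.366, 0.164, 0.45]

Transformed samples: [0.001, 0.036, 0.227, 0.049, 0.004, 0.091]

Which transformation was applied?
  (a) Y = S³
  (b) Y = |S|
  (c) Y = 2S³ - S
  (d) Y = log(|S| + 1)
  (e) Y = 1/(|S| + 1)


Checking option (a) Y = S³:
  S = 0.105 -> Y = 0.001 ✓
  S = 0.33 -> Y = 0.036 ✓
  S = 0.61 -> Y = 0.227 ✓
All samples match this transformation.

(a) S³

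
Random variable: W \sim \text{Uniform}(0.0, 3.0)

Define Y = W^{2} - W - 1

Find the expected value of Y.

E[Y] = 1*E[W²] - 1*E[W] - 1
E[W] = 1.5
E[W²] = Var(W) + (E[W])² = 0.75 + 2.25 = 3
E[Y] = 1*3 - 1*1.5 - 1 = 0.5

0.5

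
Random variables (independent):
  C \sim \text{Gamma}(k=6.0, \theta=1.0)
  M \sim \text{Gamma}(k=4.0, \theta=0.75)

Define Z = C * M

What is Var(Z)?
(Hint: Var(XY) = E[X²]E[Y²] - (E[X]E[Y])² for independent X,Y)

Var(XY) = E[X²]E[Y²] - (E[X]E[Y])²
E[C] = 6, Var(C) = 6
E[M] = 3, Var(M) = 2.25
E[C²] = 6 + 6² = 42
E[M²] = 2.25 + 3² = 11.25
Var(Z) = 42*11.25 - (6*3)²
= 472.5 - 324 = 148.5

148.5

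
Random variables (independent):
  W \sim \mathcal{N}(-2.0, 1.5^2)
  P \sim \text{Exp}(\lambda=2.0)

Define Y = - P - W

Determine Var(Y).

For independent RVs: Var(aX + bY) = a²Var(X) + b²Var(Y)
Var(W) = 2.25
Var(P) = 0.25
Var(Y) = (-1)²*2.25 + (-1)²*0.25
= 1*2.25 + 1*0.25 = 2.5

2.5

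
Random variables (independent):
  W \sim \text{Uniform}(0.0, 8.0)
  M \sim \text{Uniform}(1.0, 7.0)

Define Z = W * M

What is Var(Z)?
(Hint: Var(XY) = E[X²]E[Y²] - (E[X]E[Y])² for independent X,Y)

Var(XY) = E[X²]E[Y²] - (E[X]E[Y])²
E[W] = 4, Var(W) = 5.3333333
E[M] = 4, Var(M) = 3
E[W²] = 5.3333333 + 4² = 21.333333
E[M²] = 3 + 4² = 19
Var(Z) = 21.333333*19 - (4*4)²
= 405.33333 - 256 = 149.33333

149.33333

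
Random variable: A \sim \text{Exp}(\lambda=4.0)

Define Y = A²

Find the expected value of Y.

Using E[X²] = Var(X) + (E[X])²:
E[A] = 0.25
Var(A) = 1/4.0^2 = 0.0625
E[A²] = 0.0625 + 0.25² = 0.0625 + 0.0625 = 0.125

0.125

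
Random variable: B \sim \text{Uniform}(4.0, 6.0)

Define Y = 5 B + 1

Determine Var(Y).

For Y = aB + b: Var(Y) = a² * Var(B)
Var(B) = (6 - 4)^2/12 = 0.33333333
Var(Y) = 5² * 0.33333333 = 25 * 0.33333333 = 8.3333333

8.3333333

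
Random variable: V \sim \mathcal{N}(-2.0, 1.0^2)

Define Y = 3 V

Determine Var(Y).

For Y = aV + b: Var(Y) = a² * Var(V)
Var(V) = 1.0^2 = 1
Var(Y) = 3² * 1 = 9 * 1 = 9

9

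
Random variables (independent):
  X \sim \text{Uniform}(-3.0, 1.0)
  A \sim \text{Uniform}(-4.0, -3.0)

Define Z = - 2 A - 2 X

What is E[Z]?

E[Z] = -2*E[X] - 2*E[A]
E[X] = -1
E[A] = -3.5
E[Z] = -2*(-1) - 2*(-3.5) = 9

9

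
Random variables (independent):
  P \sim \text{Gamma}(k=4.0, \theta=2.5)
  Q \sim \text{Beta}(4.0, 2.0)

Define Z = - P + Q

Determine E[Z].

E[Z] = -1*E[P] + 1*E[Q]
E[P] = 10
E[Q] = 0.66666667
E[Z] = -1*10 + 1*0.66666667 = -9.3333333

-9.3333333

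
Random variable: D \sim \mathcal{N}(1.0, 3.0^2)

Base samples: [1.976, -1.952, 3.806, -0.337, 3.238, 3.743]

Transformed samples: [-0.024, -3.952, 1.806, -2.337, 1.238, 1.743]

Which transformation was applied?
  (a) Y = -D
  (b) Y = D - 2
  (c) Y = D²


Checking option (b) Y = D - 2:
  D = 1.976 -> Y = -0.024 ✓
  D = -1.952 -> Y = -3.952 ✓
  D = 3.806 -> Y = 1.806 ✓
All samples match this transformation.

(b) D - 2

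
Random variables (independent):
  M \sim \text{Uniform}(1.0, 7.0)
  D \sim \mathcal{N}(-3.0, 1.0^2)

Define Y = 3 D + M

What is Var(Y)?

For independent RVs: Var(aX + bY) = a²Var(X) + b²Var(Y)
Var(M) = 3
Var(D) = 1
Var(Y) = 1²*3 + 3²*1
= 1*3 + 9*1 = 12

12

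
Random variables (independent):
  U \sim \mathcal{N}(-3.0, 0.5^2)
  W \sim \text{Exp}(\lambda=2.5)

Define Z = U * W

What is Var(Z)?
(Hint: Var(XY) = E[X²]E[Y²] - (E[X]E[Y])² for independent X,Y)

Var(XY) = E[X²]E[Y²] - (E[X]E[Y])²
E[U] = -3, Var(U) = 0.25
E[W] = 0.4, Var(W) = 0.16
E[U²] = 0.25 + (-3)² = 9.25
E[W²] = 0.16 + 0.4² = 0.32
Var(Z) = 9.25*0.32 - (-3*0.4)²
= 2.96 - 1.44 = 1.52

1.52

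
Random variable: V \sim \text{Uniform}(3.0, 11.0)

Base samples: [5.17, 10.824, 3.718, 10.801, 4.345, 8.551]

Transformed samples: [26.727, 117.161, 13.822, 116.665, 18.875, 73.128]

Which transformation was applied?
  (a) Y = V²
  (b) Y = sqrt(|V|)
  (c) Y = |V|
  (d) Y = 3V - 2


Checking option (a) Y = V²:
  V = 5.17 -> Y = 26.727 ✓
  V = 10.824 -> Y = 117.161 ✓
  V = 3.718 -> Y = 13.822 ✓
All samples match this transformation.

(a) V²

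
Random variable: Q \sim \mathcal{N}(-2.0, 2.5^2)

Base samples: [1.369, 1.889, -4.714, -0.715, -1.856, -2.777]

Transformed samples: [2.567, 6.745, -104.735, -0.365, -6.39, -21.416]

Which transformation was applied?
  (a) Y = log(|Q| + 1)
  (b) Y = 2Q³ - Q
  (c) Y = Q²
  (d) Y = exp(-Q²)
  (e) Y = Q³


Checking option (e) Y = Q³:
  Q = 1.369 -> Y = 2.567 ✓
  Q = 1.889 -> Y = 6.745 ✓
  Q = -4.714 -> Y = -104.735 ✓
All samples match this transformation.

(e) Q³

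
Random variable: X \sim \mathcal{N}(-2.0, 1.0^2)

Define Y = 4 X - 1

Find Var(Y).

For Y = aX + b: Var(Y) = a² * Var(X)
Var(X) = 1.0^2 = 1
Var(Y) = 4² * 1 = 16 * 1 = 16

16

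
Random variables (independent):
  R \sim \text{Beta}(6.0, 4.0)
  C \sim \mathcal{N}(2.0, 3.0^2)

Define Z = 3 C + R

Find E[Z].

E[Z] = 1*E[R] + 3*E[C]
E[R] = 0.6
E[C] = 2
E[Z] = 1*0.6 + 3*2 = 6.6

6.6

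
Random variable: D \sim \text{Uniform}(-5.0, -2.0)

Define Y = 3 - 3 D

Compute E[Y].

For Y = -3D + 3:
E[Y] = -3 * E[D] + 3
E[D] = (-5 - 2)/2 = -3.5
E[Y] = -3 * (-3.5) + 3 = 13.5

13.5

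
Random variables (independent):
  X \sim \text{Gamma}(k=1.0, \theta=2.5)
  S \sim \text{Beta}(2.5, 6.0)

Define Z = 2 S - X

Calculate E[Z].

E[Z] = -1*E[X] + 2*E[S]
E[X] = 2.5
E[S] = 0.29411765
E[Z] = -1*2.5 + 2*0.29411765 = -1.9117647

-1.9117647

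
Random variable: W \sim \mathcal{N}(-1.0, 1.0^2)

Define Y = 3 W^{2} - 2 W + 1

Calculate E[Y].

E[Y] = 3*E[W²] - 2*E[W] + 1
E[W] = -1
E[W²] = Var(W) + (E[W])² = 1 + 1 = 2
E[Y] = 3*2 - 2*(-1) + 1 = 9

9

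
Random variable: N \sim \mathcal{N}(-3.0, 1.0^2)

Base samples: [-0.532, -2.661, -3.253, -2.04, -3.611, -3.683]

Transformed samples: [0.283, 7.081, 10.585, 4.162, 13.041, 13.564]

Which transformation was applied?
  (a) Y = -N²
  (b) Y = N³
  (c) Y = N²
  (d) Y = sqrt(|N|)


Checking option (c) Y = N²:
  N = -0.532 -> Y = 0.283 ✓
  N = -2.661 -> Y = 7.081 ✓
  N = -3.253 -> Y = 10.585 ✓
All samples match this transformation.

(c) N²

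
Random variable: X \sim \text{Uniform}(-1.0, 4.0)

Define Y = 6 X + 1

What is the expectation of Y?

For Y = 6X + 1:
E[Y] = 6 * E[X] + 1
E[X] = (-1 + 4)/2 = 1.5
E[Y] = 6 * 1.5 + 1 = 10

10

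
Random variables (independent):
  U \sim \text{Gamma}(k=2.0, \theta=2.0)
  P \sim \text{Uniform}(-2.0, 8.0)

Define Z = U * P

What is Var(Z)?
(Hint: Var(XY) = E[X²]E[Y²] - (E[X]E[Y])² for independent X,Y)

Var(XY) = E[X²]E[Y²] - (E[X]E[Y])²
E[U] = 4, Var(U) = 8
E[P] = 3, Var(P) = 8.3333333
E[U²] = 8 + 4² = 24
E[P²] = 8.3333333 + 3² = 17.333333
Var(Z) = 24*17.333333 - (4*3)²
= 416 - 144 = 272

272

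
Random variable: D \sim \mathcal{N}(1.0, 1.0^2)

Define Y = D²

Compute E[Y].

E[D²] = Var(D) + (E[D])² = 1 + 1 = 2

2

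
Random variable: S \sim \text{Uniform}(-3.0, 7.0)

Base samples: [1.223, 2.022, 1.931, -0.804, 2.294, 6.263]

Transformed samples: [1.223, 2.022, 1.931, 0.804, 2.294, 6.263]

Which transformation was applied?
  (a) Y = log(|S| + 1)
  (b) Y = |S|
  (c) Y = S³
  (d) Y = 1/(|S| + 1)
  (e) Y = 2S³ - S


Checking option (b) Y = |S|:
  S = 1.223 -> Y = 1.223 ✓
  S = 2.022 -> Y = 2.022 ✓
  S = 1.931 -> Y = 1.931 ✓
All samples match this transformation.

(b) |S|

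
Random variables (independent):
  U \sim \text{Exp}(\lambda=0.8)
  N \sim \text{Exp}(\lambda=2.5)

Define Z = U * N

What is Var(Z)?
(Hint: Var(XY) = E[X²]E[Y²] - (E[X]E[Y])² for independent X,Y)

Var(XY) = E[X²]E[Y²] - (E[X]E[Y])²
E[U] = 1.25, Var(U) = 1.5625
E[N] = 0.4, Var(N) = 0.16
E[U²] = 1.5625 + 1.25² = 3.125
E[N²] = 0.16 + 0.4² = 0.32
Var(Z) = 3.125*0.32 - (1.25*0.4)²
= 1 - 0.25 = 0.75

0.75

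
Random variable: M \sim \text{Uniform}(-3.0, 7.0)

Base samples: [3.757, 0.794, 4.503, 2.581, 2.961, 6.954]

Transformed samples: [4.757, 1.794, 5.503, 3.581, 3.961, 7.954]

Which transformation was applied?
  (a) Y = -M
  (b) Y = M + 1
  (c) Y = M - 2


Checking option (b) Y = M + 1:
  M = 3.757 -> Y = 4.757 ✓
  M = 0.794 -> Y = 1.794 ✓
  M = 4.503 -> Y = 5.503 ✓
All samples match this transformation.

(b) M + 1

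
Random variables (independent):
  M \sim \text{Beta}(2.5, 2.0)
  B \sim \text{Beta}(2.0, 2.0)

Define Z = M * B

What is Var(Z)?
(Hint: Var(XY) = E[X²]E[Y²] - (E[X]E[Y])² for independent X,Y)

Var(XY) = E[X²]E[Y²] - (E[X]E[Y])²
E[M] = 0.55555556, Var(M) = 0.044893378
E[B] = 0.5, Var(B) = 0.05
E[M²] = 0.044893378 + 0.55555556² = 0.35353535
E[B²] = 0.05 + 0.5² = 0.3
Var(Z) = 0.35353535*0.3 - (0.55555556*0.5)²
= 0.10606061 - 0.077160494 = 0.028900112

0.028900112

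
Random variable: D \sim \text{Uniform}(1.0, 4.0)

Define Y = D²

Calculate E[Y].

E[D²] = Var(D) + (E[D])² = 0.75 + 6.25 = 7

7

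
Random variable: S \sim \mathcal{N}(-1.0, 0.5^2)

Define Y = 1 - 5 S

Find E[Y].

For Y = -5S + 1:
E[Y] = -5 * E[S] + 1
E[S] = -1.0 = -1
E[Y] = -5 * (-1) + 1 = 6

6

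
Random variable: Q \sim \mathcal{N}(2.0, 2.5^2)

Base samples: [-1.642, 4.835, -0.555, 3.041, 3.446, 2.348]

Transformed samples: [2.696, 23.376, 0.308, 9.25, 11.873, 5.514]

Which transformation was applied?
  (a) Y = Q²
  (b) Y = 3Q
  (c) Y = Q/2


Checking option (a) Y = Q²:
  Q = -1.642 -> Y = 2.696 ✓
  Q = 4.835 -> Y = 23.376 ✓
  Q = -0.555 -> Y = 0.308 ✓
All samples match this transformation.

(a) Q²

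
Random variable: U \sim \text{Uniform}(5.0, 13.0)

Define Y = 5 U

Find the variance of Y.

For Y = aU + b: Var(Y) = a² * Var(U)
Var(U) = (13 - 5)^2/12 = 5.3333333
Var(Y) = 5² * 5.3333333 = 25 * 5.3333333 = 133.33333

133.33333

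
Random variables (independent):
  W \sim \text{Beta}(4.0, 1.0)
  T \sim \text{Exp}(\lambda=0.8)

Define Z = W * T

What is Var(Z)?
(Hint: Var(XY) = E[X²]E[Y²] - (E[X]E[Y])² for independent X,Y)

Var(XY) = E[X²]E[Y²] - (E[X]E[Y])²
E[W] = 0.8, Var(W) = 0.026666667
E[T] = 1.25, Var(T) = 1.5625
E[W²] = 0.026666667 + 0.8² = 0.66666667
E[T²] = 1.5625 + 1.25² = 3.125
Var(Z) = 0.66666667*3.125 - (0.8*1.25)²
= 2.0833333 - 1 = 1.0833333

1.0833333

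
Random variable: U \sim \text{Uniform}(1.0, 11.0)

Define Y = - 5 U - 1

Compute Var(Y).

For Y = aU + b: Var(Y) = a² * Var(U)
Var(U) = (11 - 1)^2/12 = 8.3333333
Var(Y) = (-5)² * 8.3333333 = 25 * 8.3333333 = 208.33333

208.33333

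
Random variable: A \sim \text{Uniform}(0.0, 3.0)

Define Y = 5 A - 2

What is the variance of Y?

For Y = aA + b: Var(Y) = a² * Var(A)
Var(A) = (3 - 0)^2/12 = 0.75
Var(Y) = 5² * 0.75 = 25 * 0.75 = 18.75

18.75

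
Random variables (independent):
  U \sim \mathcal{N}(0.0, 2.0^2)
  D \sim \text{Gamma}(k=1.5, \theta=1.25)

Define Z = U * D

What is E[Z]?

For independent RVs: E[XY] = E[X]*E[Y]
E[U] = 0
E[D] = 1.875
E[Z] = 0 * 1.875 = 0

0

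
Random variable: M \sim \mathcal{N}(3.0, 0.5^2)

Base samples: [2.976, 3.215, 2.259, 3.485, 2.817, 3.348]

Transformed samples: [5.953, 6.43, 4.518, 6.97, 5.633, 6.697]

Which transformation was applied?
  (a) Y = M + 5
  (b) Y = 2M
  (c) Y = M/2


Checking option (b) Y = 2M:
  M = 2.976 -> Y = 5.953 ✓
  M = 3.215 -> Y = 6.43 ✓
  M = 2.259 -> Y = 4.518 ✓
All samples match this transformation.

(b) 2M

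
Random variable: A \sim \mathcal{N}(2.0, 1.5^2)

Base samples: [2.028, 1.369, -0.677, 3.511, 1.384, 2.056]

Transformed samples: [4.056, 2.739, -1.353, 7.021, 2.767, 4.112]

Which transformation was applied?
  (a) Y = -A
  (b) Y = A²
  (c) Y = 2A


Checking option (c) Y = 2A:
  A = 2.028 -> Y = 4.056 ✓
  A = 1.369 -> Y = 2.739 ✓
  A = -0.677 -> Y = -1.353 ✓
All samples match this transformation.

(c) 2A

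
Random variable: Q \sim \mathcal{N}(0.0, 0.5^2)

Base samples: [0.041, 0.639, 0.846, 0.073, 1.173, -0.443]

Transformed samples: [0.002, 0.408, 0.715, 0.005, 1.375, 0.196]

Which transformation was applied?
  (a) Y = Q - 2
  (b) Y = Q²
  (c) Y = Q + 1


Checking option (b) Y = Q²:
  Q = 0.041 -> Y = 0.002 ✓
  Q = 0.639 -> Y = 0.408 ✓
  Q = 0.846 -> Y = 0.715 ✓
All samples match this transformation.

(b) Q²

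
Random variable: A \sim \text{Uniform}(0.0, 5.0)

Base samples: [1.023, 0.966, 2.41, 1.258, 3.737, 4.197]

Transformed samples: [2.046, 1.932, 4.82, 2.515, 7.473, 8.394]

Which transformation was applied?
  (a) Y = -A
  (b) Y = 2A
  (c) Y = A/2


Checking option (b) Y = 2A:
  A = 1.023 -> Y = 2.046 ✓
  A = 0.966 -> Y = 1.932 ✓
  A = 2.41 -> Y = 4.82 ✓
All samples match this transformation.

(b) 2A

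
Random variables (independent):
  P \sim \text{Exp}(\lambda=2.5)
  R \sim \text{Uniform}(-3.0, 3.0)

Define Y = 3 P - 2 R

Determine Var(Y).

For independent RVs: Var(aX + bY) = a²Var(X) + b²Var(Y)
Var(P) = 0.16
Var(R) = 3
Var(Y) = 3²*0.16 + (-2)²*3
= 9*0.16 + 4*3 = 13.44

13.44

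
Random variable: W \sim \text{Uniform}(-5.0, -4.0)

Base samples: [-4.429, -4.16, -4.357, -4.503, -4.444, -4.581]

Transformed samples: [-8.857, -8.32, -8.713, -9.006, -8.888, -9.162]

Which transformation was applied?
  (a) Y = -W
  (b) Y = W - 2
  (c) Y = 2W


Checking option (c) Y = 2W:
  W = -4.429 -> Y = -8.857 ✓
  W = -4.16 -> Y = -8.32 ✓
  W = -4.357 -> Y = -8.713 ✓
All samples match this transformation.

(c) 2W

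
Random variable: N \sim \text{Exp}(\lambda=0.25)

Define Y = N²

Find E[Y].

E[N²] = Var(N) + (E[N])² = 16 + 16 = 32

32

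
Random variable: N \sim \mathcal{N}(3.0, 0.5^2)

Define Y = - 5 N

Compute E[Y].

For Y = -5N:
E[Y] = -5 * E[N]
E[N] = 3.0 = 3
E[Y] = -5 * 3 = -15

-15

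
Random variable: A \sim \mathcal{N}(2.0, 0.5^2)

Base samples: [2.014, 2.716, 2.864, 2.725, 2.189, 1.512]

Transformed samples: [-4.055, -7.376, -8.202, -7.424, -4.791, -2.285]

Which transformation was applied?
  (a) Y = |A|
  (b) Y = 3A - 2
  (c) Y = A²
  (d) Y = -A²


Checking option (d) Y = -A²:
  A = 2.014 -> Y = -4.055 ✓
  A = 2.716 -> Y = -7.376 ✓
  A = 2.864 -> Y = -8.202 ✓
All samples match this transformation.

(d) -A²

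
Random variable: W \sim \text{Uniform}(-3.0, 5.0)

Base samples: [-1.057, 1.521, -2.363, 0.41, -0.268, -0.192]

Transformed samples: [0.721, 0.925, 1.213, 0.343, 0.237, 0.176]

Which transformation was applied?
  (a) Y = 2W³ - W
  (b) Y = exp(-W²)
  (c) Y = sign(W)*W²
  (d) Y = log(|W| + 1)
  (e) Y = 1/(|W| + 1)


Checking option (d) Y = log(|W| + 1):
  W = -1.057 -> Y = 0.721 ✓
  W = 1.521 -> Y = 0.925 ✓
  W = -2.363 -> Y = 1.213 ✓
All samples match this transformation.

(d) log(|W| + 1)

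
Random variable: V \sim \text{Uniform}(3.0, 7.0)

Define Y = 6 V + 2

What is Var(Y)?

For Y = aV + b: Var(Y) = a² * Var(V)
Var(V) = (7 - 3)^2/12 = 1.3333333
Var(Y) = 6² * 1.3333333 = 36 * 1.3333333 = 48

48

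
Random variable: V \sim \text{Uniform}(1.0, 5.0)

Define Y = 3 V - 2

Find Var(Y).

For Y = aV + b: Var(Y) = a² * Var(V)
Var(V) = (5 - 1)^2/12 = 1.3333333
Var(Y) = 3² * 1.3333333 = 9 * 1.3333333 = 12

12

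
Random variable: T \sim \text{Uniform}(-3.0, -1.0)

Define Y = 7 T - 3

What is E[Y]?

For Y = 7T - 3:
E[Y] = 7 * E[T] - 3
E[T] = (-3 - 1)/2 = -2
E[Y] = 7 * (-2) - 3 = -17

-17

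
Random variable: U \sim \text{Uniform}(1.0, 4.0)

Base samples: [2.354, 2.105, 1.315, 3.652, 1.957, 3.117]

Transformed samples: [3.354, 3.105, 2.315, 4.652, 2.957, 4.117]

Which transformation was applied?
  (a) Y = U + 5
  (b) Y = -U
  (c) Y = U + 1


Checking option (c) Y = U + 1:
  U = 2.354 -> Y = 3.354 ✓
  U = 2.105 -> Y = 3.105 ✓
  U = 1.315 -> Y = 2.315 ✓
All samples match this transformation.

(c) U + 1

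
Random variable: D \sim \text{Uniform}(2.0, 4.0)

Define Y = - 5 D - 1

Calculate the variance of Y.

For Y = aD + b: Var(Y) = a² * Var(D)
Var(D) = (4 - 2)^2/12 = 0.33333333
Var(Y) = (-5)² * 0.33333333 = 25 * 0.33333333 = 8.3333333

8.3333333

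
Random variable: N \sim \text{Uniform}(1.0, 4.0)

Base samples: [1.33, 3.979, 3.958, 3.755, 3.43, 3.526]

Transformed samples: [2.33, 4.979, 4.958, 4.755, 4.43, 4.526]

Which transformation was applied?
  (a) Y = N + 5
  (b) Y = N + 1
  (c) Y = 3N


Checking option (b) Y = N + 1:
  N = 1.33 -> Y = 2.33 ✓
  N = 3.979 -> Y = 4.979 ✓
  N = 3.958 -> Y = 4.958 ✓
All samples match this transformation.

(b) N + 1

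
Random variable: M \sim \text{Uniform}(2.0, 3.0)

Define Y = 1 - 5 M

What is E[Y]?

For Y = -5M + 1:
E[Y] = -5 * E[M] + 1
E[M] = (2 + 3)/2 = 2.5
E[Y] = -5 * 2.5 + 1 = -11.5

-11.5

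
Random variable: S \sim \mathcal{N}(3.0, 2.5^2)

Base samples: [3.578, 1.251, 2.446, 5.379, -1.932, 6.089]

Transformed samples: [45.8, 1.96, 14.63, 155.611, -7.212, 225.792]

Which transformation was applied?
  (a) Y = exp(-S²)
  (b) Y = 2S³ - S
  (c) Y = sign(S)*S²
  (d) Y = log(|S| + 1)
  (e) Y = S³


Checking option (e) Y = S³:
  S = 3.578 -> Y = 45.8 ✓
  S = 1.251 -> Y = 1.96 ✓
  S = 2.446 -> Y = 14.63 ✓
All samples match this transformation.

(e) S³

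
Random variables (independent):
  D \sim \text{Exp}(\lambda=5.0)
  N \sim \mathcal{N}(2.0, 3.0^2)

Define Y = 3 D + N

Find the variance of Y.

For independent RVs: Var(aX + bY) = a²Var(X) + b²Var(Y)
Var(D) = 0.04
Var(N) = 9
Var(Y) = 3²*0.04 + 1²*9
= 9*0.04 + 1*9 = 9.36

9.36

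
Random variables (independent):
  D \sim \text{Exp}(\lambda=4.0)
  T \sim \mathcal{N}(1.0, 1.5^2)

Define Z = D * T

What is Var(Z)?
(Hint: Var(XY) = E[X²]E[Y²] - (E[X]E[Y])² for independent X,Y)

Var(XY) = E[X²]E[Y²] - (E[X]E[Y])²
E[D] = 0.25, Var(D) = 0.0625
E[T] = 1, Var(T) = 2.25
E[D²] = 0.0625 + 0.25² = 0.125
E[T²] = 2.25 + 1² = 3.25
Var(Z) = 0.125*3.25 - (0.25*1)²
= 0.40625 - 0.0625 = 0.34375

0.34375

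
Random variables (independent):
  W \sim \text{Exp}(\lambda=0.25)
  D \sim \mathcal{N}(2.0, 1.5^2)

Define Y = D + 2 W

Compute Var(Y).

For independent RVs: Var(aX + bY) = a²Var(X) + b²Var(Y)
Var(W) = 16
Var(D) = 2.25
Var(Y) = 2²*16 + 1²*2.25
= 4*16 + 1*2.25 = 66.25

66.25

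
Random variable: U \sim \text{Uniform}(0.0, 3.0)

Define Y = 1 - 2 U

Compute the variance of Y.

For Y = aU + b: Var(Y) = a² * Var(U)
Var(U) = (3 - 0)^2/12 = 0.75
Var(Y) = (-2)² * 0.75 = 4 * 0.75 = 3

3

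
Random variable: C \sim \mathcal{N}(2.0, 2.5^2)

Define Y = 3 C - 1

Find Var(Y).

For Y = aC + b: Var(Y) = a² * Var(C)
Var(C) = 2.5^2 = 6.25
Var(Y) = 3² * 6.25 = 9 * 6.25 = 56.25

56.25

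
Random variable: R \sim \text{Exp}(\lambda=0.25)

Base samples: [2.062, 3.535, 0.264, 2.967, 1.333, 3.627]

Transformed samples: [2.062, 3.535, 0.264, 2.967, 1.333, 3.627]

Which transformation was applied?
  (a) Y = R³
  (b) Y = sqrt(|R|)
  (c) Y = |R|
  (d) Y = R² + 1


Checking option (c) Y = |R|:
  R = 2.062 -> Y = 2.062 ✓
  R = 3.535 -> Y = 3.535 ✓
  R = 0.264 -> Y = 0.264 ✓
All samples match this transformation.

(c) |R|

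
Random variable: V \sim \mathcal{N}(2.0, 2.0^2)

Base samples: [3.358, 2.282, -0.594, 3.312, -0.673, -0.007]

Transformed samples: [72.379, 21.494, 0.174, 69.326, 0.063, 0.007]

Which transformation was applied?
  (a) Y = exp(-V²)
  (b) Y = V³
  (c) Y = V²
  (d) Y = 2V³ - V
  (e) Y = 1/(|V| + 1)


Checking option (d) Y = 2V³ - V:
  V = 3.358 -> Y = 72.379 ✓
  V = 2.282 -> Y = 21.494 ✓
  V = -0.594 -> Y = 0.174 ✓
All samples match this transformation.

(d) 2V³ - V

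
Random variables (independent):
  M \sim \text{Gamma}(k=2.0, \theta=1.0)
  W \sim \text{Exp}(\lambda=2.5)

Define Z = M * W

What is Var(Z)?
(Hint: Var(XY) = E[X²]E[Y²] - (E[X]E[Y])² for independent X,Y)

Var(XY) = E[X²]E[Y²] - (E[X]E[Y])²
E[M] = 2, Var(M) = 2
E[W] = 0.4, Var(W) = 0.16
E[M²] = 2 + 2² = 6
E[W²] = 0.16 + 0.4² = 0.32
Var(Z) = 6*0.32 - (2*0.4)²
= 1.92 - 0.64 = 1.28

1.28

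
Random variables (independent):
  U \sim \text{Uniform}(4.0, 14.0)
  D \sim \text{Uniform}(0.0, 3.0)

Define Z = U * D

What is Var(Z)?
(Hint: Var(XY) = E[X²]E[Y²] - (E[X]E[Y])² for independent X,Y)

Var(XY) = E[X²]E[Y²] - (E[X]E[Y])²
E[U] = 9, Var(U) = 8.3333333
E[D] = 1.5, Var(D) = 0.75
E[U²] = 8.3333333 + 9² = 89.333333
E[D²] = 0.75 + 1.5² = 3
Var(Z) = 89.333333*3 - (9*1.5)²
= 268 - 182.25 = 85.75

85.75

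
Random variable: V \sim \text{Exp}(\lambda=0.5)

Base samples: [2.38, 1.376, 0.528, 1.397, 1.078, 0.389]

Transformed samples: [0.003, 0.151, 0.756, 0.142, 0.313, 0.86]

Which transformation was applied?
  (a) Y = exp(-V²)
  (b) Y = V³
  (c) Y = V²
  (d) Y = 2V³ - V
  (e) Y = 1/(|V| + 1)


Checking option (a) Y = exp(-V²):
  V = 2.38 -> Y = 0.003 ✓
  V = 1.376 -> Y = 0.151 ✓
  V = 0.528 -> Y = 0.756 ✓
All samples match this transformation.

(a) exp(-V²)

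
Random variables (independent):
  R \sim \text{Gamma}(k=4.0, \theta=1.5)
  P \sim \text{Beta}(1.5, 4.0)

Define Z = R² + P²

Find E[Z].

E[Z] = E[R²] + E[P²]
E[R²] = Var(R) + E[R]² = 9 + 36 = 45
E[P²] = Var(P) + E[P]² = 0.03051494 + 0.074380165 = 0.1048951
E[Z] = 45 + 0.1048951 = 45.104895

45.104895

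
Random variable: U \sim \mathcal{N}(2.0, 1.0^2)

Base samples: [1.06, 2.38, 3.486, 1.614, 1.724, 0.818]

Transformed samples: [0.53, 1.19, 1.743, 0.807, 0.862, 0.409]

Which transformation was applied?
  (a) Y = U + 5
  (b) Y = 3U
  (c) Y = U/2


Checking option (c) Y = U/2:
  U = 1.06 -> Y = 0.53 ✓
  U = 2.38 -> Y = 1.19 ✓
  U = 3.486 -> Y = 1.743 ✓
All samples match this transformation.

(c) U/2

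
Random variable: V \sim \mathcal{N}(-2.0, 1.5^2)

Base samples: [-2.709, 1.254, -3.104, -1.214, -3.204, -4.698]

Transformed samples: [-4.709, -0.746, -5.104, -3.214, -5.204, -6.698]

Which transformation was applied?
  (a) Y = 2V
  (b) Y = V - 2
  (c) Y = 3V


Checking option (b) Y = V - 2:
  V = -2.709 -> Y = -4.709 ✓
  V = 1.254 -> Y = -0.746 ✓
  V = -3.104 -> Y = -5.104 ✓
All samples match this transformation.

(b) V - 2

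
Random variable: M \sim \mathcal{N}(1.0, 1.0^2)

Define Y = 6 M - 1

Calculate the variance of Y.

For Y = aM + b: Var(Y) = a² * Var(M)
Var(M) = 1.0^2 = 1
Var(Y) = 6² * 1 = 36 * 1 = 36

36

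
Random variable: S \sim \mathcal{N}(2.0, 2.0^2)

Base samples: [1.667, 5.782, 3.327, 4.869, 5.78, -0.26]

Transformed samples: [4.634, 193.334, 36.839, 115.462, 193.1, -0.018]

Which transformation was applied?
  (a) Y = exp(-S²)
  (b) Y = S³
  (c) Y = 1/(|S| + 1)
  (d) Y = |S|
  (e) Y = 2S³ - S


Checking option (b) Y = S³:
  S = 1.667 -> Y = 4.634 ✓
  S = 5.782 -> Y = 193.334 ✓
  S = 3.327 -> Y = 36.839 ✓
All samples match this transformation.

(b) S³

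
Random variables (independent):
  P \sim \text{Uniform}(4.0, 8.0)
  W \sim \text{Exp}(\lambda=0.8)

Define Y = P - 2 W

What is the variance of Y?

For independent RVs: Var(aX + bY) = a²Var(X) + b²Var(Y)
Var(P) = 1.3333333
Var(W) = 1.5625
Var(Y) = 1²*1.3333333 + (-2)²*1.5625
= 1*1.3333333 + 4*1.5625 = 7.5833333

7.5833333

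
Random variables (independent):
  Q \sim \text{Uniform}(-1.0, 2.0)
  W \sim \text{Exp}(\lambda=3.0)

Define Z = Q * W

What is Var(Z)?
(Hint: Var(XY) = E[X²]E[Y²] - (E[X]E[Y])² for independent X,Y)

Var(XY) = E[X²]E[Y²] - (E[X]E[Y])²
E[Q] = 0.5, Var(Q) = 0.75
E[W] = 0.33333333, Var(W) = 0.11111111
E[Q²] = 0.75 + 0.5² = 1
E[W²] = 0.11111111 + 0.33333333² = 0.22222222
Var(Z) = 1*0.22222222 - (0.5*0.33333333)²
= 0.22222222 - 0.027777778 = 0.19444444

0.19444444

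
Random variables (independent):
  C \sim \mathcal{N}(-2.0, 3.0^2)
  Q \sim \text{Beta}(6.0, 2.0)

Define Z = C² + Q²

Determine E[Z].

E[Z] = E[C²] + E[Q²]
E[C²] = Var(C) + E[C]² = 9 + 4 = 13
E[Q²] = Var(Q) + E[Q]² = 0.020833333 + 0.5625 = 0.58333333
E[Z] = 13 + 0.58333333 = 13.583333

13.583333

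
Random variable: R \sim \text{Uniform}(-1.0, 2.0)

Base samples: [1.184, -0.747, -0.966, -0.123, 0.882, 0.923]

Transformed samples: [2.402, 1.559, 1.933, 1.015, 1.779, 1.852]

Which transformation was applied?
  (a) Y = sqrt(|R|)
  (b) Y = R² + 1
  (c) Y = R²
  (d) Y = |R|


Checking option (b) Y = R² + 1:
  R = 1.184 -> Y = 2.402 ✓
  R = -0.747 -> Y = 1.559 ✓
  R = -0.966 -> Y = 1.933 ✓
All samples match this transformation.

(b) R² + 1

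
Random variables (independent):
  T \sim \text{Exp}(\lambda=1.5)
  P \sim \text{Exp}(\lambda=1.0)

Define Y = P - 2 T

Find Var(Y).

For independent RVs: Var(aX + bY) = a²Var(X) + b²Var(Y)
Var(T) = 0.44444444
Var(P) = 1
Var(Y) = (-2)²*0.44444444 + 1²*1
= 4*0.44444444 + 1*1 = 2.7777778

2.7777778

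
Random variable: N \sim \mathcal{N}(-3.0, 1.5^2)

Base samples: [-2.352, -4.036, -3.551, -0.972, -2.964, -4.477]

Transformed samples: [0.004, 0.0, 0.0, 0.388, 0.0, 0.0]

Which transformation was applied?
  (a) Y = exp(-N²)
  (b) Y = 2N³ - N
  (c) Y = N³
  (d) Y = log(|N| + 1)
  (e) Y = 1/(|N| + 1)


Checking option (a) Y = exp(-N²):
  N = -2.352 -> Y = 0.004 ✓
  N = -4.036 -> Y = 0.0 ✓
  N = -3.551 -> Y = 0.0 ✓
All samples match this transformation.

(a) exp(-N²)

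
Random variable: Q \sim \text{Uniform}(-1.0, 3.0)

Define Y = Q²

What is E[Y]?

Using E[X²] = Var(X) + (E[X])²:
E[Q] = 1
Var(Q) = (3 + 1)^2/12 = 1.3333333
E[Q²] = 1.3333333 + 1² = 1.3333333 + 1 = 2.3333333

2.3333333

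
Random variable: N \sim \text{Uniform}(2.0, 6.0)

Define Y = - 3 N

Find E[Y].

For Y = -3N:
E[Y] = -3 * E[N]
E[N] = (2 + 6)/2 = 4
E[Y] = -3 * 4 = -12

-12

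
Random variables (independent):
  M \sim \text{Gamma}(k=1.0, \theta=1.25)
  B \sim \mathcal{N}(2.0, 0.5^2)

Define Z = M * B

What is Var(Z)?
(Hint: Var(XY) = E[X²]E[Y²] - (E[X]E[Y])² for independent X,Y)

Var(XY) = E[X²]E[Y²] - (E[X]E[Y])²
E[M] = 1.25, Var(M) = 1.5625
E[B] = 2, Var(B) = 0.25
E[M²] = 1.5625 + 1.25² = 3.125
E[B²] = 0.25 + 2² = 4.25
Var(Z) = 3.125*4.25 - (1.25*2)²
= 13.28125 - 6.25 = 7.03125

7.03125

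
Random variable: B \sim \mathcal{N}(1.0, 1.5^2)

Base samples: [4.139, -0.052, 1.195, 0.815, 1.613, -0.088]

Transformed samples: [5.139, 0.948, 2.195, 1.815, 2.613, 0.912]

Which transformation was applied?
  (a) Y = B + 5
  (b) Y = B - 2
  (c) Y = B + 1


Checking option (c) Y = B + 1:
  B = 4.139 -> Y = 5.139 ✓
  B = -0.052 -> Y = 0.948 ✓
  B = 1.195 -> Y = 2.195 ✓
All samples match this transformation.

(c) B + 1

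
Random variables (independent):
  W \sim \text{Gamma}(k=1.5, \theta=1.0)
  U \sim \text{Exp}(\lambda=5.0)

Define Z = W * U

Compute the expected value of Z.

For independent RVs: E[XY] = E[X]*E[Y]
E[W] = 1.5
E[U] = 0.2
E[Z] = 1.5 * 0.2 = 0.3

0.3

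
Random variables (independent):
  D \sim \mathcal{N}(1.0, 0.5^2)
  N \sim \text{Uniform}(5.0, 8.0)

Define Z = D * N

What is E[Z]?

For independent RVs: E[XY] = E[X]*E[Y]
E[D] = 1
E[N] = 6.5
E[Z] = 1 * 6.5 = 6.5

6.5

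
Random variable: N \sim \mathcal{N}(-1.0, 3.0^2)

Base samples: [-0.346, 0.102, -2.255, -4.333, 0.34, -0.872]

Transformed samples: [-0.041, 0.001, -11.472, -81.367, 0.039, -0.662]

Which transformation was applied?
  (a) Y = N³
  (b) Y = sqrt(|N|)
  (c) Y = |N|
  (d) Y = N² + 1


Checking option (a) Y = N³:
  N = -0.346 -> Y = -0.041 ✓
  N = 0.102 -> Y = 0.001 ✓
  N = -2.255 -> Y = -11.472 ✓
All samples match this transformation.

(a) N³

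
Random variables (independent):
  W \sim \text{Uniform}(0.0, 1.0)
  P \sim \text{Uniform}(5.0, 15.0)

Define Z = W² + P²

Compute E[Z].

E[Z] = E[W²] + E[P²]
E[W²] = Var(W) + E[W]² = 0.083333333 + 0.25 = 0.33333333
E[P²] = Var(P) + E[P]² = 8.3333333 + 100 = 108.33333
E[Z] = 0.33333333 + 108.33333 = 108.66667

108.66667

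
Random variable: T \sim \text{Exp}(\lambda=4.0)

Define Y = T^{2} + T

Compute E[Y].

E[Y] = 1*E[T²] + 1*E[T]
E[T] = 0.25
E[T²] = Var(T) + (E[T])² = 0.0625 + 0.0625 = 0.125
E[Y] = 1*0.125 + 1*0.25 = 0.375

0.375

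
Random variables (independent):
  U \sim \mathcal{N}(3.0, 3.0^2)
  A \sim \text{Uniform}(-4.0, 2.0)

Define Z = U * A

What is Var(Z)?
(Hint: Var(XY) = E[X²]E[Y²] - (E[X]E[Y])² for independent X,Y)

Var(XY) = E[X²]E[Y²] - (E[X]E[Y])²
E[U] = 3, Var(U) = 9
E[A] = -1, Var(A) = 3
E[U²] = 9 + 3² = 18
E[A²] = 3 + (-1)² = 4
Var(Z) = 18*4 - (3*(-1))²
= 72 - 9 = 63

63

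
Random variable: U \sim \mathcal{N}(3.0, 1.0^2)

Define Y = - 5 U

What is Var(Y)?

For Y = aU + b: Var(Y) = a² * Var(U)
Var(U) = 1.0^2 = 1
Var(Y) = (-5)² * 1 = 25 * 1 = 25

25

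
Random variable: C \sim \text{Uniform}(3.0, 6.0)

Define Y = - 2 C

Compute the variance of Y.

For Y = aC + b: Var(Y) = a² * Var(C)
Var(C) = (6 - 3)^2/12 = 0.75
Var(Y) = (-2)² * 0.75 = 4 * 0.75 = 3

3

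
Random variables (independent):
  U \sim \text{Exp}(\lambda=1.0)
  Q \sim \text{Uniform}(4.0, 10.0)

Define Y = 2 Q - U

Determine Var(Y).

For independent RVs: Var(aX + bY) = a²Var(X) + b²Var(Y)
Var(U) = 1
Var(Q) = 3
Var(Y) = (-1)²*1 + 2²*3
= 1*1 + 4*3 = 13

13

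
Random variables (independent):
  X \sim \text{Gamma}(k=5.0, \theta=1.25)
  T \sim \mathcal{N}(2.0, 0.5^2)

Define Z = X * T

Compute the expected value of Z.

For independent RVs: E[XY] = E[X]*E[Y]
E[X] = 6.25
E[T] = 2
E[Z] = 6.25 * 2 = 12.5

12.5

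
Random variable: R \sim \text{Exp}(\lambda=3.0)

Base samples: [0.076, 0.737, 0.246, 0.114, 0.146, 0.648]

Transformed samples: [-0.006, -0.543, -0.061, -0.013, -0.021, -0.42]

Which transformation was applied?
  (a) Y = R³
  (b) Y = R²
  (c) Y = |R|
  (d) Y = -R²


Checking option (d) Y = -R²:
  R = 0.076 -> Y = -0.006 ✓
  R = 0.737 -> Y = -0.543 ✓
  R = 0.246 -> Y = -0.061 ✓
All samples match this transformation.

(d) -R²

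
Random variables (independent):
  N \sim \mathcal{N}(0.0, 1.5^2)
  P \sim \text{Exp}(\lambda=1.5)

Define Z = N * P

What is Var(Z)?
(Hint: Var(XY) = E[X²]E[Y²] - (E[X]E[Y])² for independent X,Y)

Var(XY) = E[X²]E[Y²] - (E[X]E[Y])²
E[N] = 0, Var(N) = 2.25
E[P] = 0.66666667, Var(P) = 0.44444444
E[N²] = 2.25 + 0² = 2.25
E[P²] = 0.44444444 + 0.66666667² = 0.88888889
Var(Z) = 2.25*0.88888889 - (0*0.66666667)²
= 2 - 0 = 2

2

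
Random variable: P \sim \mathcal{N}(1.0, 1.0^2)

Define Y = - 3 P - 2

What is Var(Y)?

For Y = aP + b: Var(Y) = a² * Var(P)
Var(P) = 1.0^2 = 1
Var(Y) = (-3)² * 1 = 9 * 1 = 9

9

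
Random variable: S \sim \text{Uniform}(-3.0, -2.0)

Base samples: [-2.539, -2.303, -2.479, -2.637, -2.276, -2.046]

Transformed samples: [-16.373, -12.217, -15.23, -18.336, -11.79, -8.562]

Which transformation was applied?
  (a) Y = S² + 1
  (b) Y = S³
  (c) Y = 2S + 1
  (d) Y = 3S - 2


Checking option (b) Y = S³:
  S = -2.539 -> Y = -16.373 ✓
  S = -2.303 -> Y = -12.217 ✓
  S = -2.479 -> Y = -15.23 ✓
All samples match this transformation.

(b) S³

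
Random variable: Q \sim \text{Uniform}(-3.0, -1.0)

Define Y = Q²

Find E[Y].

Using E[X²] = Var(X) + (E[X])²:
E[Q] = -2
Var(Q) = (-1 + 3)^2/12 = 0.33333333
E[Q²] = 0.33333333 + (-2)² = 0.33333333 + 4 = 4.3333333

4.3333333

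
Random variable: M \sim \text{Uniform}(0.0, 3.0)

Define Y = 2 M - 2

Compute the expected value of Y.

For Y = 2M - 2:
E[Y] = 2 * E[M] - 2
E[M] = (0 + 3)/2 = 1.5
E[Y] = 2 * 1.5 - 2 = 1

1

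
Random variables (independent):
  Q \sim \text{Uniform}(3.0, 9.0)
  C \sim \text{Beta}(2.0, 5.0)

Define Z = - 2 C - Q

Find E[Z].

E[Z] = -1*E[Q] - 2*E[C]
E[Q] = 6
E[C] = 0.28571429
E[Z] = -1*6 - 2*0.28571429 = -6.5714286

-6.5714286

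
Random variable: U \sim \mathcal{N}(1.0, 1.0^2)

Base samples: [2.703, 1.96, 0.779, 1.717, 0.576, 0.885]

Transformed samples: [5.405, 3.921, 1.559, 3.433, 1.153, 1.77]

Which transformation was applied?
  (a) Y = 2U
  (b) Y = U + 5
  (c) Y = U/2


Checking option (a) Y = 2U:
  U = 2.703 -> Y = 5.405 ✓
  U = 1.96 -> Y = 3.921 ✓
  U = 0.779 -> Y = 1.559 ✓
All samples match this transformation.

(a) 2U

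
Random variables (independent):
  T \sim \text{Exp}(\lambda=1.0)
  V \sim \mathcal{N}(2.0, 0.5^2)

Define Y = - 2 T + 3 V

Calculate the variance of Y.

For independent RVs: Var(aX + bY) = a²Var(X) + b²Var(Y)
Var(T) = 1
Var(V) = 0.25
Var(Y) = (-2)²*1 + 3²*0.25
= 4*1 + 9*0.25 = 6.25

6.25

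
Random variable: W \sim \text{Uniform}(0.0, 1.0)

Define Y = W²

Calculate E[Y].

Using E[X²] = Var(X) + (E[X])²:
E[W] = 0.5
Var(W) = (1 - 0)^2/12 = 0.083333333
E[W²] = 0.083333333 + 0.5² = 0.083333333 + 0.25 = 0.33333333

0.33333333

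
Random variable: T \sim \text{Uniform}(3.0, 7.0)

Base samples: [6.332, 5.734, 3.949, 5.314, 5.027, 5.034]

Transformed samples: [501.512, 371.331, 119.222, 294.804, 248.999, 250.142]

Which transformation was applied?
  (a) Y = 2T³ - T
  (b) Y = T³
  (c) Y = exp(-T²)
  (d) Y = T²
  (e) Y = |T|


Checking option (a) Y = 2T³ - T:
  T = 6.332 -> Y = 501.512 ✓
  T = 5.734 -> Y = 371.331 ✓
  T = 3.949 -> Y = 119.222 ✓
All samples match this transformation.

(a) 2T³ - T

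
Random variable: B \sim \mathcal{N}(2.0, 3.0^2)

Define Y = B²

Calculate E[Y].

Using E[X²] = Var(X) + (E[X])²:
E[B] = 2
Var(B) = 3.0^2 = 9
E[B²] = 9 + 2² = 9 + 4 = 13

13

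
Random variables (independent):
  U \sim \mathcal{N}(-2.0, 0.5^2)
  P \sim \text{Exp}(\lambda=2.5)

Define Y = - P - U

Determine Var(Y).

For independent RVs: Var(aX + bY) = a²Var(X) + b²Var(Y)
Var(U) = 0.25
Var(P) = 0.16
Var(Y) = (-1)²*0.25 + (-1)²*0.16
= 1*0.25 + 1*0.16 = 0.41

0.41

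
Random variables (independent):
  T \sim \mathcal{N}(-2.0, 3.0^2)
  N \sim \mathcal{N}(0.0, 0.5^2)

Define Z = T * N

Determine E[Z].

For independent RVs: E[XY] = E[X]*E[Y]
E[T] = -2
E[N] = 0
E[Z] = -2 * 0 = 0

0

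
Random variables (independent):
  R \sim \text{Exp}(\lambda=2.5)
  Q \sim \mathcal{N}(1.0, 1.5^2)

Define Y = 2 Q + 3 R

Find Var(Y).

For independent RVs: Var(aX + bY) = a²Var(X) + b²Var(Y)
Var(R) = 0.16
Var(Q) = 2.25
Var(Y) = 3²*0.16 + 2²*2.25
= 9*0.16 + 4*2.25 = 10.44

10.44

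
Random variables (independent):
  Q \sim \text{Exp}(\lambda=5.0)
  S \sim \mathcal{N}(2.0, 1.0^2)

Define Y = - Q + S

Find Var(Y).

For independent RVs: Var(aX + bY) = a²Var(X) + b²Var(Y)
Var(Q) = 0.04
Var(S) = 1
Var(Y) = (-1)²*0.04 + 1²*1
= 1*0.04 + 1*1 = 1.04

1.04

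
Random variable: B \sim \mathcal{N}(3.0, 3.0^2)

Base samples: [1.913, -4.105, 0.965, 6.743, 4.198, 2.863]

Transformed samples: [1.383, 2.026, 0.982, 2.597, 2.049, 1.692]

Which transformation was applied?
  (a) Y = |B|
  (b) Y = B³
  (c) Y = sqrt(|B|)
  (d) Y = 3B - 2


Checking option (c) Y = sqrt(|B|):
  B = 1.913 -> Y = 1.383 ✓
  B = -4.105 -> Y = 2.026 ✓
  B = 0.965 -> Y = 0.982 ✓
All samples match this transformation.

(c) sqrt(|B|)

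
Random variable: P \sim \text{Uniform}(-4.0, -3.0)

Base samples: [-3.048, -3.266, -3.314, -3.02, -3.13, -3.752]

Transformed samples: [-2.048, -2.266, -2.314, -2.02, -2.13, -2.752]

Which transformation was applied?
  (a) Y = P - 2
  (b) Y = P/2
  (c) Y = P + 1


Checking option (c) Y = P + 1:
  P = -3.048 -> Y = -2.048 ✓
  P = -3.266 -> Y = -2.266 ✓
  P = -3.314 -> Y = -2.314 ✓
All samples match this transformation.

(c) P + 1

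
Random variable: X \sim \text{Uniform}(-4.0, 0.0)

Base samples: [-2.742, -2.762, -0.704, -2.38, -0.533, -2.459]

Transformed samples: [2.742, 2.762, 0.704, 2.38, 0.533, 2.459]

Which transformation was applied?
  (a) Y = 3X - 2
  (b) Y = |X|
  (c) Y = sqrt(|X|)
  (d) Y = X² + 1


Checking option (b) Y = |X|:
  X = -2.742 -> Y = 2.742 ✓
  X = -2.762 -> Y = 2.762 ✓
  X = -0.704 -> Y = 0.704 ✓
All samples match this transformation.

(b) |X|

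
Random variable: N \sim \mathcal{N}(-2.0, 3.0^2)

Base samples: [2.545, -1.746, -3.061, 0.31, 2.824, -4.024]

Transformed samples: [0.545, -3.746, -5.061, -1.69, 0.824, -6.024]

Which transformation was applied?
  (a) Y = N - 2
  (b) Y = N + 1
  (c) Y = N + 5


Checking option (a) Y = N - 2:
  N = 2.545 -> Y = 0.545 ✓
  N = -1.746 -> Y = -3.746 ✓
  N = -3.061 -> Y = -5.061 ✓
All samples match this transformation.

(a) N - 2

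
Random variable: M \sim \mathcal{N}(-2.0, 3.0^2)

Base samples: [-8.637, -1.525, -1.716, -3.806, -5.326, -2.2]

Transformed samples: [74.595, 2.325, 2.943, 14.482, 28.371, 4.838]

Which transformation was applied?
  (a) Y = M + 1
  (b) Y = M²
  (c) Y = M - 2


Checking option (b) Y = M²:
  M = -8.637 -> Y = 74.595 ✓
  M = -1.525 -> Y = 2.325 ✓
  M = -1.716 -> Y = 2.943 ✓
All samples match this transformation.

(b) M²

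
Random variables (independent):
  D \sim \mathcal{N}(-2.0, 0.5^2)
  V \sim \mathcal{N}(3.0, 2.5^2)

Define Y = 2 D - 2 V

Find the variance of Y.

For independent RVs: Var(aX + bY) = a²Var(X) + b²Var(Y)
Var(D) = 0.25
Var(V) = 6.25
Var(Y) = 2²*0.25 + (-2)²*6.25
= 4*0.25 + 4*6.25 = 26

26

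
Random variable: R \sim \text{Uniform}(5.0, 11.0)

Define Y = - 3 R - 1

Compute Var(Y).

For Y = aR + b: Var(Y) = a² * Var(R)
Var(R) = (11 - 5)^2/12 = 3
Var(Y) = (-3)² * 3 = 9 * 3 = 27

27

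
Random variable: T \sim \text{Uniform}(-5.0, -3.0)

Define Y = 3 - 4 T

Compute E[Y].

For Y = -4T + 3:
E[Y] = -4 * E[T] + 3
E[T] = (-5 - 3)/2 = -4
E[Y] = -4 * (-4) + 3 = 19

19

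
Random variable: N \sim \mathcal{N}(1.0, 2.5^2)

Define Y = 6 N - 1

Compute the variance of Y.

For Y = aN + b: Var(Y) = a² * Var(N)
Var(N) = 2.5^2 = 6.25
Var(Y) = 6² * 6.25 = 36 * 6.25 = 225

225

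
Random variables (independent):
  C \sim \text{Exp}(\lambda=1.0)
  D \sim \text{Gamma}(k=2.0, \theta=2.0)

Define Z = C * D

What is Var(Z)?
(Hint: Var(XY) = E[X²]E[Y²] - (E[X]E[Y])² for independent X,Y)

Var(XY) = E[X²]E[Y²] - (E[X]E[Y])²
E[C] = 1, Var(C) = 1
E[D] = 4, Var(D) = 8
E[C²] = 1 + 1² = 2
E[D²] = 8 + 4² = 24
Var(Z) = 2*24 - (1*4)²
= 48 - 16 = 32

32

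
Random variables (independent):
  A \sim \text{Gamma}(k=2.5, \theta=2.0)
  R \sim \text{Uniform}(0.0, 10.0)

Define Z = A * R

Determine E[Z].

For independent RVs: E[XY] = E[X]*E[Y]
E[A] = 5
E[R] = 5
E[Z] = 5 * 5 = 25

25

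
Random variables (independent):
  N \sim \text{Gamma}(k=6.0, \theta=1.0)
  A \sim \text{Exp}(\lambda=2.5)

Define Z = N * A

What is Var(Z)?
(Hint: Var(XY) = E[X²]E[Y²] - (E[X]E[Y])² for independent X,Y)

Var(XY) = E[X²]E[Y²] - (E[X]E[Y])²
E[N] = 6, Var(N) = 6
E[A] = 0.4, Var(A) = 0.16
E[N²] = 6 + 6² = 42
E[A²] = 0.16 + 0.4² = 0.32
Var(Z) = 42*0.32 - (6*0.4)²
= 13.44 - 5.76 = 7.68

7.68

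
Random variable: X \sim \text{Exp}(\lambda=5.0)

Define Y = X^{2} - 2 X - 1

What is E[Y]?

E[Y] = 1*E[X²] - 2*E[X] - 1
E[X] = 0.2
E[X²] = Var(X) + (E[X])² = 0.04 + 0.04 = 0.08
E[Y] = 1*0.08 - 2*0.2 - 1 = -1.32

-1.32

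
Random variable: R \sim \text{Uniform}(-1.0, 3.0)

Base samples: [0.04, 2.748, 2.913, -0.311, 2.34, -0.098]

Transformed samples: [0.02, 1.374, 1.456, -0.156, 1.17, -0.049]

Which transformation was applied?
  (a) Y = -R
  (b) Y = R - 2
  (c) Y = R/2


Checking option (c) Y = R/2:
  R = 0.04 -> Y = 0.02 ✓
  R = 2.748 -> Y = 1.374 ✓
  R = 2.913 -> Y = 1.456 ✓
All samples match this transformation.

(c) R/2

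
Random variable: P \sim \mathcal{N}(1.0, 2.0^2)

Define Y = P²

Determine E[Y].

Using E[X²] = Var(X) + (E[X])²:
E[P] = 1
Var(P) = 2.0^2 = 4
E[P²] = 4 + 1² = 4 + 1 = 5

5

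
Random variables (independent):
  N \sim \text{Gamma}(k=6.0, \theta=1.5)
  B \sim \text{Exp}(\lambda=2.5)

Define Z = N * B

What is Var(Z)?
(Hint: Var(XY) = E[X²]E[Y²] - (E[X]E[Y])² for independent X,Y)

Var(XY) = E[X²]E[Y²] - (E[X]E[Y])²
E[N] = 9, Var(N) = 13.5
E[B] = 0.4, Var(B) = 0.16
E[N²] = 13.5 + 9² = 94.5
E[B²] = 0.16 + 0.4² = 0.32
Var(Z) = 94.5*0.32 - (9*0.4)²
= 30.24 - 12.96 = 17.28

17.28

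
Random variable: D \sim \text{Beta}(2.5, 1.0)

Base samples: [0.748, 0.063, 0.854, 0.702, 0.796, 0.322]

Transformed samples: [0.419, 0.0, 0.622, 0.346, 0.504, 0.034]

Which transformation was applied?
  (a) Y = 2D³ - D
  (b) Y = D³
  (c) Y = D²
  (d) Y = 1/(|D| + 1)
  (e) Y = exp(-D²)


Checking option (b) Y = D³:
  D = 0.748 -> Y = 0.419 ✓
  D = 0.063 -> Y = 0.0 ✓
  D = 0.854 -> Y = 0.622 ✓
All samples match this transformation.

(b) D³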